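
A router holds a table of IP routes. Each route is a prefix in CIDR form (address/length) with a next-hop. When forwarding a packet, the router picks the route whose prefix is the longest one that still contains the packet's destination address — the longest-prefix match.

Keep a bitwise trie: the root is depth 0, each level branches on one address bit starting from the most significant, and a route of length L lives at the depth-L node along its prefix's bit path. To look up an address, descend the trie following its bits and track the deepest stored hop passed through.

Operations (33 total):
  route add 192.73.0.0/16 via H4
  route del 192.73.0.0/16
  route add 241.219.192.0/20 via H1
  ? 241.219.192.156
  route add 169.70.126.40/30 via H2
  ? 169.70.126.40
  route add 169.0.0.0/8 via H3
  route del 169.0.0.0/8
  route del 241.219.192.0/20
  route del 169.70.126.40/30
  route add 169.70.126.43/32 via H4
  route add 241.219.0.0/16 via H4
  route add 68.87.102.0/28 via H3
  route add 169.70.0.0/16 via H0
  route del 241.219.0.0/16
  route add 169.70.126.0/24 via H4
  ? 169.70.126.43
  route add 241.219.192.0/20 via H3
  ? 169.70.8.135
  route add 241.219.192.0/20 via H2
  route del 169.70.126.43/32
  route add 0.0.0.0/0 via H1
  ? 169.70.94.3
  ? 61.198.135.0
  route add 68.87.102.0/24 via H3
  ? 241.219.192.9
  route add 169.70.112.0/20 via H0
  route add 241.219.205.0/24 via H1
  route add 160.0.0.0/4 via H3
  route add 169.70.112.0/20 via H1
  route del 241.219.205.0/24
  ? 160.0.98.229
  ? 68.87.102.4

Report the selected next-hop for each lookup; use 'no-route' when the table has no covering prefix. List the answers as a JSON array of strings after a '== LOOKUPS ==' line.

Trace:
  add 192.73.0.0/16 -> H4 at depth 16
  - 192.73.0.0/16 clear@16
  add 241.219.192.0/20 -> H1 at depth 20
  ? 241.219.192.156  path d0:-→d1:-→d2:-→d3:-→d4:-→d5:-→d6:-→d7:-→d8:-→d9:-→d10:-→d11:-→d12:-→d13:-→d14:-→d15:-→d16:-→d17:-→d18:-→d19:-→d20:H1  best=H1
  add 169.70.126.40/30 -> H2 at depth 30
  ? 169.70.126.40  path d0:-→d1:-→d2:-→d3:-→d4:-→d5:-→d6:-→d7:-→d8:-→d9:-→d10:-→d11:-→d12:-→d13:-→d14:-→d15:-→d16:-→d17:-→d18:-→d19:-→d20:-→d21:-→d22:-→d23:-→d24:-→d25:-→d26:-→d27:-→d28:-→d29:-→d30:H2  best=H2
  add 169.0.0.0/8 -> H3 at depth 8
  - 169.0.0.0/8 clear@8
  - 241.219.192.0/20 clear@20
  - 169.70.126.40/30 clear@30
  add 169.70.126.43/32 -> H4 at depth 32
  add 241.219.0.0/16 -> H4 at depth 16
  add 68.87.102.0/28 -> H3 at depth 28
  add 169.70.0.0/16 -> H0 at depth 16
  - 241.219.0.0/16 clear@16
  add 169.70.126.0/24 -> H4 at depth 24
  ? 169.70.126.43  path d0:-→d1:-→d2:-→d3:-→d4:-→d5:-→d6:-→d7:-→d8:-→d9:-→d10:-→d11:-→d12:-→d13:-→d14:-→d15:-→d16:H0→d17:-→d18:-→d19:-→d20:-→d21:-→d22:-→d23:-→d24:H4→d25:-→d26:-→d27:-→d28:-→d29:-→d30:-→d31:-→d32:H4  best=H4
  add 241.219.192.0/20 -> H3 at depth 20
  ? 169.70.8.135  path d0:-→d1:-→d2:-→d3:-→d4:-→d5:-→d6:-→d7:-→d8:-→d9:-→d10:-→d11:-→d12:-→d13:-→d14:-→d15:-→d16:H0→d17:-  best=H0
  add 241.219.192.0/20 -> H2 at depth 20
  - 169.70.126.43/32 clear@32
  add 0.0.0.0/0 -> H1 at depth 0
  ? 169.70.94.3  path d0:H1→d1:-→d2:-→d3:-→d4:-→d5:-→d6:-→d7:-→d8:-→d9:-→d10:-→d11:-→d12:-→d13:-→d14:-→d15:-→d16:H0→d17:-→d18:-  best=H0
  ? 61.198.135.0  path d0:H1→d1:-  best=H1
  add 68.87.102.0/24 -> H3 at depth 24
  ? 241.219.192.9  path d0:H1→d1:-→d2:-→d3:-→d4:-→d5:-→d6:-→d7:-→d8:-→d9:-→d10:-→d11:-→d12:-→d13:-→d14:-→d15:-→d16:-→d17:-→d18:-→d19:-→d20:H2  best=H2
  add 169.70.112.0/20 -> H0 at depth 20
  add 241.219.205.0/24 -> H1 at depth 24
  add 160.0.0.0/4 -> H3 at depth 4
  add 169.70.112.0/20 -> H1 at depth 20
  - 241.219.205.0/24 clear@24
  ? 160.0.98.229  path d0:H1→d1:-→d2:-→d3:-→d4:H3  best=H3
  ? 68.87.102.4  path d0:H1→d1:-→d2:-→d3:-→d4:-→d5:-→d6:-→d7:-→d8:-→d9:-→d10:-→d11:-→d12:-→d13:-→d14:-→d15:-→d16:-→d17:-→d18:-→d19:-→d20:-→d21:-→d22:-→d23:-→d24:H3→d25:-→d26:-→d27:-→d28:H3  best=H3

== LOOKUPS ==
["H1","H2","H4","H0","H0","H1","H2","H3","H3"]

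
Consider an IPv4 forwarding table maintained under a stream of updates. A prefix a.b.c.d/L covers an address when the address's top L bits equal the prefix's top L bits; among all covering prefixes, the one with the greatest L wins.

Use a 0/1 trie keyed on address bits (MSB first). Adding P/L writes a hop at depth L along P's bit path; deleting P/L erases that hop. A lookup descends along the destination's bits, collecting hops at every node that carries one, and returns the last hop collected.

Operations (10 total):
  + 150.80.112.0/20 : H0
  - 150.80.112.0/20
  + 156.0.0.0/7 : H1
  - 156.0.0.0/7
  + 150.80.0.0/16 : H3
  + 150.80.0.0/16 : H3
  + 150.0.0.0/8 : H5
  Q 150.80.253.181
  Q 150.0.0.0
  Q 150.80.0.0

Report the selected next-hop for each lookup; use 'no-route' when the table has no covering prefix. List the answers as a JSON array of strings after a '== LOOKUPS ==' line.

Apply in order:
  add 150.80.112.0/20 -> H0 at depth 20
  - 150.80.112.0/20 clear@20
  add 156.0.0.0/7 -> H1 at depth 7
  - 156.0.0.0/7 clear@7
  add 150.80.0.0/16 -> H3 at depth 16
  add 150.80.0.0/16 -> H3 at depth 16
  add 150.0.0.0/8 -> H5 at depth 8
  lookup 150.80.253.181: bits 1001011001010000 walk d0:-→d1:-→d2:-→d3:-→d4:-→d5:-→d6:-→d7:-→d8:H5→d9:-→d10:-→d11:-→d12:-→d13:-→d14:-→d15:-→d16:H3 -> H3
  lookup 150.0.0.0: bits 100101100 walk d0:-→d1:-→d2:-→d3:-→d4:-→d5:-→d6:-→d7:-→d8:H5→d9:- -> H5
  lookup 150.80.0.0: bits 10010110010100000 walk d0:-→d1:-→d2:-→d3:-→d4:-→d5:-→d6:-→d7:-→d8:H5→d9:-→d10:-→d11:-→d12:-→d13:-→d14:-→d15:-→d16:H3→d17:- -> H3

== LOOKUPS ==
["H3","H5","H3"]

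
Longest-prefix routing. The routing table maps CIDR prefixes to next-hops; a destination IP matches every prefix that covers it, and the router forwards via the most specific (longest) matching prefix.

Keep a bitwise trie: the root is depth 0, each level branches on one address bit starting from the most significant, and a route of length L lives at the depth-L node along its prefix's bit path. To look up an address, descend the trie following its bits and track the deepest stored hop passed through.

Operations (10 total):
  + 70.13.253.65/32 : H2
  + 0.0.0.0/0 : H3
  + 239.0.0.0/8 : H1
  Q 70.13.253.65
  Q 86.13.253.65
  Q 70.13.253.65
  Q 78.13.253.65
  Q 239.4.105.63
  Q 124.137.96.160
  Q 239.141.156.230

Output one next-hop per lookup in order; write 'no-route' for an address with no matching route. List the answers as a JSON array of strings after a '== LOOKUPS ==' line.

Trace:
  + 70.13.253.65/32 (H2) depth=32
  + 0.0.0.0/0 (H3) depth=0
  + 239.0.0.0/8 (H1) depth=8
  ? 70.13.253.65  path d0:H3→d1:-→d2:-→d3:-→d4:-→d5:-→d6:-→d7:-→d8:-→d9:-→d10:-→d11:-→d12:-→d13:-→d14:-→d15:-→d16:-→d17:-→d18:-→d19:-→d20:-→d21:-→d22:-→d23:-→d24:-→d25:-→d26:-→d27:-→d28:-→d29:-→d30:-→d31:-→d32:H2  best=H2
  ? 86.13.253.65  path d0:H3→d1:-→d2:-→d3:-  best=H3
  ? 70.13.253.65  path d0:H3→d1:-→d2:-→d3:-→d4:-→d5:-→d6:-→d7:-→d8:-→d9:-→d10:-→d11:-→d12:-→d13:-→d14:-→d15:-→d16:-→d17:-→d18:-→d19:-→d20:-→d21:-→d22:-→d23:-→d24:-→d25:-→d26:-→d27:-→d28:-→d29:-→d30:-→d31:-→d32:H2  best=H2
  ? 78.13.253.65  path d0:H3→d1:-→d2:-→d3:-→d4:-  best=H3
  ? 239.4.105.63  path d0:H3→d1:-→d2:-→d3:-→d4:-→d5:-→d6:-→d7:-→d8:H1  best=H1
  ? 124.137.96.160  path d0:H3→d1:-→d2:-  best=H3
  ? 239.141.156.230  path d0:H3→d1:-→d2:-→d3:-→d4:-→d5:-→d6:-→d7:-→d8:H1  best=H1

== LOOKUPS ==
["H2","H3","H2","H3","H1","H3","H1"]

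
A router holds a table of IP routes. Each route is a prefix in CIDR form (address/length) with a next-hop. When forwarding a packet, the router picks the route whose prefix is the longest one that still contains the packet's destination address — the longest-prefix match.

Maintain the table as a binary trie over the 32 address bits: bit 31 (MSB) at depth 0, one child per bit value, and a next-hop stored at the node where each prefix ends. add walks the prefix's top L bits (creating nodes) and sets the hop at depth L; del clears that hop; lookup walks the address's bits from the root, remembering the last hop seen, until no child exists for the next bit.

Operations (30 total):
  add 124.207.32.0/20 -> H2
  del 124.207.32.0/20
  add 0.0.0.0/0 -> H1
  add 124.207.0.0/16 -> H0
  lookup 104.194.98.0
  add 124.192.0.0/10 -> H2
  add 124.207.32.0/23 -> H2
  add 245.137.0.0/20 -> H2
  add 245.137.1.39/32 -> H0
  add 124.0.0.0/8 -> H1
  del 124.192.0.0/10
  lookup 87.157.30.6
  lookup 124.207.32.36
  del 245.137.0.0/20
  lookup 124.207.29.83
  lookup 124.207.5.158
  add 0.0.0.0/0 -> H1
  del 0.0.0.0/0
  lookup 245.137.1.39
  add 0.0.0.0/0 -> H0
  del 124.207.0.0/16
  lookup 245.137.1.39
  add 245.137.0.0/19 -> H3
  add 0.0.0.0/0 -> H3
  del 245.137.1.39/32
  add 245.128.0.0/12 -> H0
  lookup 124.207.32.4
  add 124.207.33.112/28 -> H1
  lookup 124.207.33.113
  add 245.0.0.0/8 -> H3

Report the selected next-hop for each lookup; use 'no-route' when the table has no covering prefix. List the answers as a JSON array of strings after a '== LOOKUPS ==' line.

Process each operation:
  add 124.207.32.0/20 -> H2 at depth 20
  del 124.207.32.0/20 (clear depth 20)
  add 0.0.0.0/0 -> H1 at depth 0
  add 124.207.0.0/16 -> H0 at depth 16
  ? 104.194.98.0  path d0:H1→d1:-→d2:-→d3:-  best=H1
  add 124.192.0.0/10 -> H2 at depth 10
  add 124.207.32.0/23 -> H2 at depth 23
  add 245.137.0.0/20 -> H2 at depth 20
  add 245.137.1.39/32 -> H0 at depth 32
  add 124.0.0.0/8 -> H1 at depth 8
  del 124.192.0.0/10 (clear depth 10)
  ? 87.157.30.6  path d0:H1→d1:-→d2:-  best=H1
  ? 124.207.32.36  path d0:H1→d1:-→d2:-→d3:-→d4:-→d5:-→d6:-→d7:-→d8:H1→d9:-→d10:-→d11:-→d12:-→d13:-→d14:-→d15:-→d16:H0→d17:-→d18:-→d19:-→d20:-→d21:-→d22:-→d23:H2  best=H2
  del 245.137.0.0/20 (clear depth 20)
  ? 124.207.29.83  path d0:H1→d1:-→d2:-→d3:-→d4:-→d5:-→d6:-→d7:-→d8:H1→d9:-→d10:-→d11:-→d12:-→d13:-→d14:-→d15:-→d16:H0→d17:-→d18:-  best=H0
  ? 124.207.5.158  path d0:H1→d1:-→d2:-→d3:-→d4:-→d5:-→d6:-→d7:-→d8:H1→d9:-→d10:-→d11:-→d12:-→d13:-→d14:-→d15:-→d16:H0→d17:-→d18:-  best=H0
  add 0.0.0.0/0 -> H1 at depth 0
  del 0.0.0.0/0 (clear depth 0)
  ? 245.137.1.39  path d0:-→d1:-→d2:-→d3:-→d4:-→d5:-→d6:-→d7:-→d8:-→d9:-→d10:-→d11:-→d12:-→d13:-→d14:-→d15:-→d16:-→d17:-→d18:-→d19:-→d20:-→d21:-→d22:-→d23:-→d24:-→d25:-→d26:-→d27:-→d28:-→d29:-→d30:-→d31:-→d32:H0  best=H0
  add 0.0.0.0/0 -> H0 at depth 0
  del 124.207.0.0/16 (clear depth 16)
  ? 245.137.1.39  path d0:H0→d1:-→d2:-→d3:-→d4:-→d5:-→d6:-→d7:-→d8:-→d9:-→d10:-→d11:-→d12:-→d13:-→d14:-→d15:-→d16:-→d17:-→d18:-→d19:-→d20:-→d21:-→d22:-→d23:-→d24:-→d25:-→d26:-→d27:-→d28:-→d29:-→d30:-→d31:-→d32:H0  best=H0
  add 245.137.0.0/19 -> H3 at depth 19
  add 0.0.0.0/0 -> H3 at depth 0
  del 245.137.1.39/32 (clear depth 32)
  add 245.128.0.0/12 -> H0 at depth 12
  ? 124.207.32.4  path d0:H3→d1:-→d2:-→d3:-→d4:-→d5:-→d6:-→d7:-→d8:H1→d9:-→d10:-→d11:-→d12:-→d13:-→d14:-→d15:-→d16:-→d17:-→d18:-→d19:-→d20:-→d21:-→d22:-→d23:H2  best=H2
  add 124.207.33.112/28 -> H1 at depth 28
  ? 124.207.33.113  path d0:H3→d1:-→d2:-→d3:-→d4:-→d5:-→d6:-→d7:-→d8:H1→d9:-→d10:-→d11:-→d12:-→d13:-→d14:-→d15:-→d16:-→d17:-→d18:-→d19:-→d20:-→d21:-→d22:-→d23:H2→d24:-→d25:-→d26:-→d27:-→d28:H1  best=H1
  add 245.0.0.0/8 -> H3 at depth 8

== LOOKUPS ==
["H1","H1","H2","H0","H0","H0","H0","H2","H1"]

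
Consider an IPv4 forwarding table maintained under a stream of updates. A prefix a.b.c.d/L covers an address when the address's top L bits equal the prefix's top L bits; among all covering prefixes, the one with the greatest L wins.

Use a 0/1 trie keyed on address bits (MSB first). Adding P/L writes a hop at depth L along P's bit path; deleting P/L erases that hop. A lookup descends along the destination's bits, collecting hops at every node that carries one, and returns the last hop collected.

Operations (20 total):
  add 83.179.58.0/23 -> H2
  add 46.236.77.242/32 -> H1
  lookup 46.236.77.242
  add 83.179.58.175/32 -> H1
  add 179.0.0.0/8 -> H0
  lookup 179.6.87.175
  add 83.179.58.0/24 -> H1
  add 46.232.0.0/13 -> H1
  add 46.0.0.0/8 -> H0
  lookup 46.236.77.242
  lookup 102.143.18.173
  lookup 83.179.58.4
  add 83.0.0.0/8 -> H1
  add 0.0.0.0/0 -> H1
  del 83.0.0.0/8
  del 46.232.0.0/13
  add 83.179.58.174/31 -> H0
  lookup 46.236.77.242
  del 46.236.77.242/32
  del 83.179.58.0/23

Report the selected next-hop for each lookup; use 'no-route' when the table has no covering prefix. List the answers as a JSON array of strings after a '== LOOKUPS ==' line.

Apply in order:
  + 83.179.58.0/23 (H2) depth=23
  + 46.236.77.242/32 (H1) depth=32
  lookup 46.236.77.242: bits 00101110111011000100110111110010 walk d0:-→d1:-→d2:-→d3:-→d4:-→d5:-→d6:-→d7:-→d8:-→d9:-→d10:-→d11:-→d12:-→d13:-→d14:-→d15:-→d16:-→d17:-→d18:-→d19:-→d20:-→d21:-→d22:-→d23:-→d24:-→d25:-→d26:-→d27:-→d28:-→d29:-→d30:-→d31:-→d32:H1 -> H1
  + 83.179.58.175/32 (H1) depth=32
  + 179.0.0.0/8 (H0) depth=8
  lookup 179.6.87.175: bits 10110011 walk d0:-→d1:-→d2:-→d3:-→d4:-→d5:-→d6:-→d7:-→d8:H0 -> H0
  + 83.179.58.0/24 (H1) depth=24
  + 46.232.0.0/13 (H1) depth=13
  + 46.0.0.0/8 (H0) depth=8
  lookup 46.236.77.242: bits 00101110111011000100110111110010 walk d0:-→d1:-→d2:-→d3:-→d4:-→d5:-→d6:-→d7:-→d8:H0→d9:-→d10:-→d11:-→d12:-→d13:H1→d14:-→d15:-→d16:-→d17:-→d18:-→d19:-→d20:-→d21:-→d22:-→d23:-→d24:-→d25:-→d26:-→d27:-→d28:-→d29:-→d30:-→d31:-→d32:H1 -> H1
  lookup 102.143.18.173: bits 01 walk d0:-→d1:-→d2:- -> no-route
  lookup 83.179.58.4: bits 010100111011001100111010 walk d0:-→d1:-→d2:-→d3:-→d4:-→d5:-→d6:-→d7:-→d8:-→d9:-→d10:-→d11:-→d12:-→d13:-→d14:-→d15:-→d16:-→d17:-→d18:-→d19:-→d20:-→d21:-→d22:-→d23:H2→d24:H1 -> H1
  + 83.0.0.0/8 (H1) depth=8
  + 0.0.0.0/0 (H1) depth=0
  del 83.0.0.0/8 (clear depth 8)
  del 46.232.0.0/13 (clear depth 13)
  + 83.179.58.174/31 (H0) depth=31
  lookup 46.236.77.242: bits 00101110111011000100110111110010 walk d0:H1→d1:-→d2:-→d3:-→d4:-→d5:-→d6:-→d7:-→d8:H0→d9:-→d10:-→d11:-→d12:-→d13:-→d14:-→d15:-→d16:-→d17:-→d18:-→d19:-→d20:-→d21:-→d22:-→d23:-→d24:-→d25:-→d26:-→d27:-→d28:-→d29:-→d30:-→d31:-→d32:H1 -> H1
  del 46.236.77.242/32 (clear depth 32)
  del 83.179.58.0/23 (clear depth 23)

== LOOKUPS ==
["H1","H0","H1","no-route","H1","H1"]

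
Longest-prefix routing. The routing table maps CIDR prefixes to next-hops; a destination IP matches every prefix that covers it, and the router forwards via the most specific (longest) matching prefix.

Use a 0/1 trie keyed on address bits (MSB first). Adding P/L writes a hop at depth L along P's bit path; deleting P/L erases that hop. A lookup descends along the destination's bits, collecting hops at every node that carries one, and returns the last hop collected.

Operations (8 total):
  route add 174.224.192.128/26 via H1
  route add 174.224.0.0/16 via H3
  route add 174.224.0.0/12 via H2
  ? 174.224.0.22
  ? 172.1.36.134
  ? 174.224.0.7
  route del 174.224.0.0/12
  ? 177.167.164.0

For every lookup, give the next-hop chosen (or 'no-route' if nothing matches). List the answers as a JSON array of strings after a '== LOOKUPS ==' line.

Apply in order:
  + 174.224.192.128/26 (H1) depth=26
  + 174.224.0.0/16 (H3) depth=16
  + 174.224.0.0/12 (H2) depth=12
  lookup 174.224.0.22: bits 1010111011100000 walk d0:-→d1:-→d2:-→d3:-→d4:-→d5:-→d6:-→d7:-→d8:-→d9:-→d10:-→d11:-→d12:H2→d13:-→d14:-→d15:-→d16:H3 -> H3
  lookup 172.1.36.134: bits 101011 walk d0:-→d1:-→d2:-→d3:-→d4:-→d5:-→d6:- -> no-route
  lookup 174.224.0.7: bits 1010111011100000 walk d0:-→d1:-→d2:-→d3:-→d4:-→d5:-→d6:-→d7:-→d8:-→d9:-→d10:-→d11:-→d12:H2→d13:-→d14:-→d15:-→d16:H3 -> H3
  del 174.224.0.0/12 (clear depth 12)
  lookup 177.167.164.0: bits 101 walk d0:-→d1:-→d2:-→d3:- -> no-route

== LOOKUPS ==
["H3","no-route","H3","no-route"]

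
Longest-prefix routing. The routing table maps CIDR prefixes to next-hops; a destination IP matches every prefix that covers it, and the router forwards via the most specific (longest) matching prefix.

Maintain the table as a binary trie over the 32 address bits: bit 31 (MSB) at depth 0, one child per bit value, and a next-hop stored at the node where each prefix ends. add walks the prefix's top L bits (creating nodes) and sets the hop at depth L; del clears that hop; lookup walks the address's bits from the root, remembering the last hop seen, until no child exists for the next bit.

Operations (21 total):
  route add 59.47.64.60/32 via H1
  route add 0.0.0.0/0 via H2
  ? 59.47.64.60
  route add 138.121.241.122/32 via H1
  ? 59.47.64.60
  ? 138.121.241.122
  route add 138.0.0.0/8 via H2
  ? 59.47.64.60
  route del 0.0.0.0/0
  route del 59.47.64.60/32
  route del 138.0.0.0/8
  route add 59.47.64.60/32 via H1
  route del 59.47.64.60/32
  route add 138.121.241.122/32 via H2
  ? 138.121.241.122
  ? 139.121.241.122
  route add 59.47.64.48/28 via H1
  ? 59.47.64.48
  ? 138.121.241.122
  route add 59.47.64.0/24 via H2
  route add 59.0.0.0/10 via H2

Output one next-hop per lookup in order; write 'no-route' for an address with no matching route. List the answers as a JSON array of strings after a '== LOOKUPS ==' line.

Trace:
  add 59.47.64.60/32 -> H1 at depth 32
  add 0.0.0.0/0 -> H2 at depth 0
  ? 59.47.64.60  path d0:H2→d1:-→d2:-→d3:-→d4:-→d5:-→d6:-→d7:-→d8:-→d9:-→d10:-→d11:-→d12:-→d13:-→d14:-→d15:-→d16:-→d17:-→d18:-→d19:-→d20:-→d21:-→d22:-→d23:-→d24:-→d25:-→d26:-→d27:-→d28:-→d29:-→d30:-→d31:-→d32:H1  best=H1
  add 138.121.241.122/32 -> H1 at depth 32
  ? 59.47.64.60  path d0:H2→d1:-→d2:-→d3:-→d4:-→d5:-→d6:-→d7:-→d8:-→d9:-→d10:-→d11:-→d12:-→d13:-→d14:-→d15:-→d16:-→d17:-→d18:-→d19:-→d20:-→d21:-→d22:-→d23:-→d24:-→d25:-→d26:-→d27:-→d28:-→d29:-→d30:-→d31:-→d32:H1  best=H1
  ? 138.121.241.122  path d0:H2→d1:-→d2:-→d3:-→d4:-→d5:-→d6:-→d7:-→d8:-→d9:-→d10:-→d11:-→d12:-→d13:-→d14:-→d15:-→d16:-→d17:-→d18:-→d19:-→d20:-→d21:-→d22:-→d23:-→d24:-→d25:-→d26:-→d27:-→d28:-→d29:-→d30:-→d31:-→d32:H1  best=H1
  add 138.0.0.0/8 -> H2 at depth 8
  ? 59.47.64.60  path d0:H2→d1:-→d2:-→d3:-→d4:-→d5:-→d6:-→d7:-→d8:-→d9:-→d10:-→d11:-→d12:-→d13:-→d14:-→d15:-→d16:-→d17:-→d18:-→d19:-→d20:-→d21:-→d22:-→d23:-→d24:-→d25:-→d26:-→d27:-→d28:-→d29:-→d30:-→d31:-→d32:H1  best=H1
  del 0.0.0.0/0 (clear depth 0)
  del 59.47.64.60/32 (clear depth 32)
  del 138.0.0.0/8 (clear depth 8)
  add 59.47.64.60/32 -> H1 at depth 32
  del 59.47.64.60/32 (clear depth 32)
  add 138.121.241.122/32 -> H2 at depth 32
  ? 138.121.241.122  path d0:-→d1:-→d2:-→d3:-→d4:-→d5:-→d6:-→d7:-→d8:-→d9:-→d10:-→d11:-→d12:-→d13:-→d14:-→d15:-→d16:-→d17:-→d18:-→d19:-→d20:-→d21:-→d22:-→d23:-→d24:-→d25:-→d26:-→d27:-→d28:-→d29:-→d30:-→d31:-→d32:H2  best=H2
  ? 139.121.241.122  path d0:-→d1:-→d2:-→d3:-→d4:-→d5:-→d6:-→d7:-  best=no-route
  add 59.47.64.48/28 -> H1 at depth 28
  ? 59.47.64.48  path d0:-→d1:-→d2:-→d3:-→d4:-→d5:-→d6:-→d7:-→d8:-→d9:-→d10:-→d11:-→d12:-→d13:-→d14:-→d15:-→d16:-→d17:-→d18:-→d19:-→d20:-→d21:-→d22:-→d23:-→d24:-→d25:-→d26:-→d27:-→d28:H1  best=H1
  ? 138.121.241.122  path d0:-→d1:-→d2:-→d3:-→d4:-→d5:-→d6:-→d7:-→d8:-→d9:-→d10:-→d11:-→d12:-→d13:-→d14:-→d15:-→d16:-→d17:-→d18:-→d19:-→d20:-→d21:-→d22:-→d23:-→d24:-→d25:-→d26:-→d27:-→d28:-→d29:-→d30:-→d31:-→d32:H2  best=H2
  add 59.47.64.0/24 -> H2 at depth 24
  add 59.0.0.0/10 -> H2 at depth 10

== LOOKUPS ==
["H1","H1","H1","H1","H2","no-route","H1","H2"]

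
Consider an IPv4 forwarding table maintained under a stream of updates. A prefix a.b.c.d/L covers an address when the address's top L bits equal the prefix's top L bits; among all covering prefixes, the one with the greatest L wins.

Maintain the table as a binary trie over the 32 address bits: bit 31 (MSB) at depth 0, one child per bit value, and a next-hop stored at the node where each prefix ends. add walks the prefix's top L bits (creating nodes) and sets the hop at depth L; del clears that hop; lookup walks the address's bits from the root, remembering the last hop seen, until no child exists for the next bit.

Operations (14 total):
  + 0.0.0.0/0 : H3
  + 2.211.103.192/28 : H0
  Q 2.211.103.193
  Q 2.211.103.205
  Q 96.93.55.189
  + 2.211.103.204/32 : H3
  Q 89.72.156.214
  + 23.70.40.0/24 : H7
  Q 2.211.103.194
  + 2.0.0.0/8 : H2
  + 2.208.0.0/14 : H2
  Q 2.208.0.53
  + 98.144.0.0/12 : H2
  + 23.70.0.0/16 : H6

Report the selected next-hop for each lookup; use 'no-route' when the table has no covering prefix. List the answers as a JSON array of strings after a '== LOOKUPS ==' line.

Apply in order:
  + 0.0.0.0/0 (H3) depth=0
  + 2.211.103.192/28 (H0) depth=28
  ? 2.211.103.193  path d0:H3→d1:-→d2:-→d3:-→d4:-→d5:-→d6:-→d7:-→d8:-→d9:-→d10:-→d11:-→d12:-→d13:-→d14:-→d15:-→d16:-→d17:-→d18:-→d19:-→d20:-→d21:-→d22:-→d23:-→d24:-→d25:-→d26:-→d27:-→d28:H0  best=H0
  ? 2.211.103.205  path d0:H3→d1:-→d2:-→d3:-→d4:-→d5:-→d6:-→d7:-→d8:-→d9:-→d10:-→d11:-→d12:-→d13:-→d14:-→d15:-→d16:-→d17:-→d18:-→d19:-→d20:-→d21:-→d22:-→d23:-→d24:-→d25:-→d26:-→d27:-→d28:H0  best=H0
  ? 96.93.55.189  path d0:H3→d1:-  best=H3
  + 2.211.103.204/32 (H3) depth=32
  ? 89.72.156.214  path d0:H3→d1:-  best=H3
  + 23.70.40.0/24 (H7) depth=24
  ? 2.211.103.194  path d0:H3→d1:-→d2:-→d3:-→d4:-→d5:-→d6:-→d7:-→d8:-→d9:-→d10:-→d11:-→d12:-→d13:-→d14:-→d15:-→d16:-→d17:-→d18:-→d19:-→d20:-→d21:-→d22:-→d23:-→d24:-→d25:-→d26:-→d27:-→d28:H0  best=H0
  + 2.0.0.0/8 (H2) depth=8
  + 2.208.0.0/14 (H2) depth=14
  ? 2.208.0.53  path d0:H3→d1:-→d2:-→d3:-→d4:-→d5:-→d6:-→d7:-→d8:H2→d9:-→d10:-→d11:-→d12:-→d13:-→d14:H2  best=H2
  + 98.144.0.0/12 (H2) depth=12
  + 23.70.0.0/16 (H6) depth=16

== LOOKUPS ==
["H0","H0","H3","H3","H0","H2"]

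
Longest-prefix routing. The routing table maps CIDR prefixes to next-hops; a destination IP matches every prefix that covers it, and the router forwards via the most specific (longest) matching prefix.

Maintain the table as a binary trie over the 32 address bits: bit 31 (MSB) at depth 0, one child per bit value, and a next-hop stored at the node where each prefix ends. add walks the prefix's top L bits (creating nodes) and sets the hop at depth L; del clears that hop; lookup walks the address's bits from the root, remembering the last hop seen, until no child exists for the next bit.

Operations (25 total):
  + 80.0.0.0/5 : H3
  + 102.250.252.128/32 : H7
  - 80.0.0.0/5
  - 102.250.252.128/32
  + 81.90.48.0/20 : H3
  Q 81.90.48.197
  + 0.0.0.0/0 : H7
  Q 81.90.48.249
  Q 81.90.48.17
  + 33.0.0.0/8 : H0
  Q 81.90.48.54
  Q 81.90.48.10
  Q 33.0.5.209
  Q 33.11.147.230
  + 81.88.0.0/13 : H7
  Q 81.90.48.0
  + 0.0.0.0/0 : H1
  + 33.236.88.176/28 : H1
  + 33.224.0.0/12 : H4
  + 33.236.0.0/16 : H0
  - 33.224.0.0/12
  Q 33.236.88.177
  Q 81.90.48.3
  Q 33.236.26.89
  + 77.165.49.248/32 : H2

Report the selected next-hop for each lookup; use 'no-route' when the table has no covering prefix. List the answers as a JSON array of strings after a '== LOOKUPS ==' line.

Trace:
  + 80.0.0.0/5 (H3) depth=5
  + 102.250.252.128/32 (H7) depth=32
  - 80.0.0.0/5 clear@5
  - 102.250.252.128/32 clear@32
  + 81.90.48.0/20 (H3) depth=20
  Q 81.90.48.197: descend 01010001010110100011 ; hops seen [H3] ; pick H3
  + 0.0.0.0/0 (H7) depth=0
  Q 81.90.48.249: descend 01010001010110100011 ; hops seen [H7,H3] ; pick H3
  Q 81.90.48.17: descend 01010001010110100011 ; hops seen [H7,H3] ; pick H3
  + 33.0.0.0/8 (H0) depth=8
  Q 81.90.48.54: descend 01010001010110100011 ; hops seen [H7,H3] ; pick H3
  Q 81.90.48.10: descend 01010001010110100011 ; hops seen [H7,H3] ; pick H3
  Q 33.0.5.209: descend 00100001 ; hops seen [H7,H0] ; pick H0
  Q 33.11.147.230: descend 00100001 ; hops seen [H7,H0] ; pick H0
  + 81.88.0.0/13 (H7) depth=13
  Q 81.90.48.0: descend 01010001010110100011 ; hops seen [H7,H7,H3] ; pick H3
  + 0.0.0.0/0 (H1) depth=0
  + 33.236.88.176/28 (H1) depth=28
  + 33.224.0.0/12 (H4) depth=12
  + 33.236.0.0/16 (H0) depth=16
  - 33.224.0.0/12 clear@12
  Q 33.236.88.177: descend 0010000111101100010110001011 ; hops seen [H1,H0,H0,H1] ; pick H1
  Q 81.90.48.3: descend 01010001010110100011 ; hops seen [H1,H7,H3] ; pick H3
  Q 33.236.26.89: descend 00100001111011000 ; hops seen [H1,H0,H0] ; pick H0
  + 77.165.49.248/32 (H2) depth=32

== LOOKUPS ==
["H3","H3","H3","H3","H3","H0","H0","H3","H1","H3","H0"]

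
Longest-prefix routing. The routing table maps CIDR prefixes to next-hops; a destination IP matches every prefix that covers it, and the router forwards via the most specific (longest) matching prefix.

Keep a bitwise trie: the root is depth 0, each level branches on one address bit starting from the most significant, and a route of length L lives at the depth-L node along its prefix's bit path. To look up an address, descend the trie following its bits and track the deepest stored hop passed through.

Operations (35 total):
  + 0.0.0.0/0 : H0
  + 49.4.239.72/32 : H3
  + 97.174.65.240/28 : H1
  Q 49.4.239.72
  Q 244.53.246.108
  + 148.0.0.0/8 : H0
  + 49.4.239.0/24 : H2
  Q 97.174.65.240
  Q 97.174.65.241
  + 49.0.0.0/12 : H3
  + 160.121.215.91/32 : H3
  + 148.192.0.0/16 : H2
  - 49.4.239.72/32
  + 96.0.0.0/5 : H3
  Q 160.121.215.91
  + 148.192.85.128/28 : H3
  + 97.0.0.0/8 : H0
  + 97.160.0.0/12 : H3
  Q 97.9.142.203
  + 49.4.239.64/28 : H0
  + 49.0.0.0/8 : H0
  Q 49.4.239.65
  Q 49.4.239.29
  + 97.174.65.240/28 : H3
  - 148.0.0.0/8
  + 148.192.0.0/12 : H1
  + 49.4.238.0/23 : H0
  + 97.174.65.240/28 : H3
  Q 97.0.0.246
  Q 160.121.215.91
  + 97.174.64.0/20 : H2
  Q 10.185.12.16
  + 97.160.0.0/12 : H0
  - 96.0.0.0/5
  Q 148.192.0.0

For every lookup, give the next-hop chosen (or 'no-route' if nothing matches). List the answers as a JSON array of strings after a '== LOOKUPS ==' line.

Trace:
  add 0.0.0.0/0 -> H0 at depth 0
  add 49.4.239.72/32 -> H3 at depth 32
  add 97.174.65.240/28 -> H1 at depth 28
  Q 49.4.239.72: descend 00110001000001001110111101001000 ; hops seen [H0,H3] ; pick H3
  Q 244.53.246.108: descend ε ; hops seen [H0] ; pick H0
  add 148.0.0.0/8 -> H0 at depth 8
  add 49.4.239.0/24 -> H2 at depth 24
  Q 97.174.65.240: descend 0110000110101110010000011111 ; hops seen [H0,H1] ; pick H1
  Q 97.174.65.241: descend 0110000110101110010000011111 ; hops seen [H0,H1] ; pick H1
  add 49.0.0.0/12 -> H3 at depth 12
  add 160.121.215.91/32 -> H3 at depth 32
  add 148.192.0.0/16 -> H2 at depth 16
  del 49.4.239.72/32 (clear depth 32)
  add 96.0.0.0/5 -> H3 at depth 5
  Q 160.121.215.91: descend 10100000011110011101011101011011 ; hops seen [H0,H3] ; pick H3
  add 148.192.85.128/28 -> H3 at depth 28
  add 97.0.0.0/8 -> H0 at depth 8
  add 97.160.0.0/12 -> H3 at depth 12
  Q 97.9.142.203: descend 01100001 ; hops seen [H0,H3,H0] ; pick H0
  add 49.4.239.64/28 -> H0 at depth 28
  add 49.0.0.0/8 -> H0 at depth 8
  Q 49.4.239.65: descend 0011000100000100111011110100 ; hops seen [H0,H0,H3,H2,H0] ; pick H0
  Q 49.4.239.29: descend 0011000100000100111011110 ; hops seen [H0,H0,H3,H2] ; pick H2
  add 97.174.65.240/28 -> H3 at depth 28
  del 148.0.0.0/8 (clear depth 8)
  add 148.192.0.0/12 -> H1 at depth 12
  add 49.4.238.0/23 -> H0 at depth 23
  add 97.174.65.240/28 -> H3 at depth 28
  Q 97.0.0.246: descend 01100001 ; hops seen [H0,H3,H0] ; pick H0
  Q 160.121.215.91: descend 10100000011110011101011101011011 ; hops seen [H0,H3] ; pick H3
  add 97.174.64.0/20 -> H2 at depth 20
  Q 10.185.12.16: descend 00 ; hops seen [H0] ; pick H0
  add 97.160.0.0/12 -> H0 at depth 12
  del 96.0.0.0/5 (clear depth 5)
  Q 148.192.0.0: descend 10010100110000000 ; hops seen [H0,H1,H2] ; pick H2

== LOOKUPS ==
["H3","H0","H1","H1","H3","H0","H0","H2","H0","H3","H0","H2"]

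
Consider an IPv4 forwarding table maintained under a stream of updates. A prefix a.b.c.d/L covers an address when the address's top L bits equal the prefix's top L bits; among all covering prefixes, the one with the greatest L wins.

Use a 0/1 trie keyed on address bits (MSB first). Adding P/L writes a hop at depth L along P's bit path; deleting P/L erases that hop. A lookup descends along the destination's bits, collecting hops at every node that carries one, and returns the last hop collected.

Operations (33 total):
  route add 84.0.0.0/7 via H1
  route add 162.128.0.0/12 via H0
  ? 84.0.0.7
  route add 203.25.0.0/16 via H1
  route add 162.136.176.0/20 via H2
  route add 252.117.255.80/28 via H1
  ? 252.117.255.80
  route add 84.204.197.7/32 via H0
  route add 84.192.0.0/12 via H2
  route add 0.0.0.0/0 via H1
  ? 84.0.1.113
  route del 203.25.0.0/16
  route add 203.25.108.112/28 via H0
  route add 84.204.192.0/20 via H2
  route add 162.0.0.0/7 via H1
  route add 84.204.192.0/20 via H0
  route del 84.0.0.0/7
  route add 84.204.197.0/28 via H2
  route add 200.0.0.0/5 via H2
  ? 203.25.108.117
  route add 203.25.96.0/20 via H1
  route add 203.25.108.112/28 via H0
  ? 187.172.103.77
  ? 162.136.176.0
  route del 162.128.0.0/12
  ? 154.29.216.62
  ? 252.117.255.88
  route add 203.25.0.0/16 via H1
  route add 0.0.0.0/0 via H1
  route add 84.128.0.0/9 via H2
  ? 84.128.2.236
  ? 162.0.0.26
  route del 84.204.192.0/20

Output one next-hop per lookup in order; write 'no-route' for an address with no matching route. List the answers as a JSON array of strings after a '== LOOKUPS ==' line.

Trace:
  + 84.0.0.0/7 (H1) depth=7
  + 162.128.0.0/12 (H0) depth=12
  Q 84.0.0.7: descend 0101010 ; hops seen [H1] ; pick H1
  + 203.25.0.0/16 (H1) depth=16
  + 162.136.176.0/20 (H2) depth=20
  + 252.117.255.80/28 (H1) depth=28
  Q 252.117.255.80: descend 1111110001110101111111110101 ; hops seen [H1] ; pick H1
  + 84.204.197.7/32 (H0) depth=32
  + 84.192.0.0/12 (H2) depth=12
  + 0.0.0.0/0 (H1) depth=0
  Q 84.0.1.113: descend 01010100 ; hops seen [H1,H1] ; pick H1
  - 203.25.0.0/16 clear@16
  + 203.25.108.112/28 (H0) depth=28
  + 84.204.192.0/20 (H2) depth=20
  + 162.0.0.0/7 (H1) depth=7
  + 84.204.192.0/20 (H0) depth=20
  - 84.0.0.0/7 clear@7
  + 84.204.197.0/28 (H2) depth=28
  + 200.0.0.0/5 (H2) depth=5
  Q 203.25.108.117: descend 1100101100011001011011000111 ; hops seen [H1,H2,H0] ; pick H0
  + 203.25.96.0/20 (H1) depth=20
  + 203.25.108.112/28 (H0) depth=28
  Q 187.172.103.77: descend 101 ; hops seen [H1] ; pick H1
  Q 162.136.176.0: descend 10100010100010001011 ; hops seen [H1,H1,H0,H2] ; pick H2
  - 162.128.0.0/12 clear@12
  Q 154.29.216.62: descend 10 ; hops seen [H1] ; pick H1
  Q 252.117.255.88: descend 1111110001110101111111110101 ; hops seen [H1,H1] ; pick H1
  + 203.25.0.0/16 (H1) depth=16
  + 0.0.0.0/0 (H1) depth=0
  + 84.128.0.0/9 (H2) depth=9
  Q 84.128.2.236: descend 010101001 ; hops seen [H1,H2] ; pick H2
  Q 162.0.0.26: descend 10100010 ; hops seen [H1,H1] ; pick H1
  - 84.204.192.0/20 clear@20

== LOOKUPS ==
["H1","H1","H1","H0","H1","H2","H1","H1","H2","H1"]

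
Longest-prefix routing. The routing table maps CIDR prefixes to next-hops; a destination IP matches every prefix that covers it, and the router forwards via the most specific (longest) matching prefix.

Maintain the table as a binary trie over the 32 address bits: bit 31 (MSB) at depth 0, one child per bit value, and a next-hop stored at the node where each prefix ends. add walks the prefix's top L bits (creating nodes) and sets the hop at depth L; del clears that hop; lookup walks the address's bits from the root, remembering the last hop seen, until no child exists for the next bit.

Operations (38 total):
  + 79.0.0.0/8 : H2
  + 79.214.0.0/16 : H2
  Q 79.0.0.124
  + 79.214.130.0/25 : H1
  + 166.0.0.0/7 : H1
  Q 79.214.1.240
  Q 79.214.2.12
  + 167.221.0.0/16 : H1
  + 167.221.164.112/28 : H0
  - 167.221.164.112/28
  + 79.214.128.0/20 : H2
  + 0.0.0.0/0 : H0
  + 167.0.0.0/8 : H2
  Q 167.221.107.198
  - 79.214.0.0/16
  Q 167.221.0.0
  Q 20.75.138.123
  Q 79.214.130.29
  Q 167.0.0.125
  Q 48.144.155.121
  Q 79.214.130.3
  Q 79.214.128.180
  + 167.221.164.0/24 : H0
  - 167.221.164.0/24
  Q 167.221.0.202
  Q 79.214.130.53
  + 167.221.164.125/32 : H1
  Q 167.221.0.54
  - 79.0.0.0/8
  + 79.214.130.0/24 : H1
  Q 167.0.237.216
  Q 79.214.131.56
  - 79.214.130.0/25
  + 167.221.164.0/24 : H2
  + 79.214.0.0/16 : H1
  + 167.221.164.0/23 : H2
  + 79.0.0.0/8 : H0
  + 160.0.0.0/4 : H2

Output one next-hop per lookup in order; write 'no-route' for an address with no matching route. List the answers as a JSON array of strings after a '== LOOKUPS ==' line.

Process each operation:
  + 79.0.0.0/8 (H2) depth=8
  + 79.214.0.0/16 (H2) depth=16
  Q 79.0.0.124: descend 01001111 ; hops seen [H2] ; pick H2
  + 79.214.130.0/25 (H1) depth=25
  + 166.0.0.0/7 (H1) depth=7
  Q 79.214.1.240: descend 0100111111010110 ; hops seen [H2,H2] ; pick H2
  Q 79.214.2.12: descend 0100111111010110 ; hops seen [H2,H2] ; pick H2
  + 167.221.0.0/16 (H1) depth=16
  + 167.221.164.112/28 (H0) depth=28
  - 167.221.164.112/28 clear@28
  + 79.214.128.0/20 (H2) depth=20
  + 0.0.0.0/0 (H0) depth=0
  + 167.0.0.0/8 (H2) depth=8
  Q 167.221.107.198: descend 1010011111011101 ; hops seen [H0,H1,H2,H1] ; pick H1
  - 79.214.0.0/16 clear@16
  Q 167.221.0.0: descend 1010011111011101 ; hops seen [H0,H1,H2,H1] ; pick H1
  Q 20.75.138.123: descend 0 ; hops seen [H0] ; pick H0
  Q 79.214.130.29: descend 0100111111010110100000100 ; hops seen [H0,H2,H2,H1] ; pick H1
  Q 167.0.0.125: descend 10100111 ; hops seen [H0,H1,H2] ; pick H2
  Q 48.144.155.121: descend 0 ; hops seen [H0] ; pick H0
  Q 79.214.130.3: descend 0100111111010110100000100 ; hops seen [H0,H2,H2,H1] ; pick H1
  Q 79.214.128.180: descend 0100111111010110100000 ; hops seen [H0,H2,H2] ; pick H2
  + 167.221.164.0/24 (H0) depth=24
  - 167.221.164.0/24 clear@24
  Q 167.221.0.202: descend 1010011111011101 ; hops seen [H0,H1,H2,H1] ; pick H1
  Q 79.214.130.53: descend 0100111111010110100000100 ; hops seen [H0,H2,H2,H1] ; pick H1
  + 167.221.164.125/32 (H1) depth=32
  Q 167.221.0.54: descend 1010011111011101 ; hops seen [H0,H1,H2,H1] ; pick H1
  - 79.0.0.0/8 clear@8
  + 79.214.130.0/24 (H1) depth=24
  Q 167.0.237.216: descend 10100111 ; hops seen [H0,H1,H2] ; pick H2
  Q 79.214.131.56: descend 01001111110101101000001 ; hops seen [H0,H2] ; pick H2
  - 79.214.130.0/25 clear@25
  + 167.221.164.0/24 (H2) depth=24
  + 79.214.0.0/16 (H1) depth=16
  + 167.221.164.0/23 (H2) depth=23
  + 79.0.0.0/8 (H0) depth=8
  + 160.0.0.0/4 (H2) depth=4

== LOOKUPS ==
["H2","H2","H2","H1","H1","H0","H1","H2","H0","H1","H2","H1","H1","H1","H2","H2"]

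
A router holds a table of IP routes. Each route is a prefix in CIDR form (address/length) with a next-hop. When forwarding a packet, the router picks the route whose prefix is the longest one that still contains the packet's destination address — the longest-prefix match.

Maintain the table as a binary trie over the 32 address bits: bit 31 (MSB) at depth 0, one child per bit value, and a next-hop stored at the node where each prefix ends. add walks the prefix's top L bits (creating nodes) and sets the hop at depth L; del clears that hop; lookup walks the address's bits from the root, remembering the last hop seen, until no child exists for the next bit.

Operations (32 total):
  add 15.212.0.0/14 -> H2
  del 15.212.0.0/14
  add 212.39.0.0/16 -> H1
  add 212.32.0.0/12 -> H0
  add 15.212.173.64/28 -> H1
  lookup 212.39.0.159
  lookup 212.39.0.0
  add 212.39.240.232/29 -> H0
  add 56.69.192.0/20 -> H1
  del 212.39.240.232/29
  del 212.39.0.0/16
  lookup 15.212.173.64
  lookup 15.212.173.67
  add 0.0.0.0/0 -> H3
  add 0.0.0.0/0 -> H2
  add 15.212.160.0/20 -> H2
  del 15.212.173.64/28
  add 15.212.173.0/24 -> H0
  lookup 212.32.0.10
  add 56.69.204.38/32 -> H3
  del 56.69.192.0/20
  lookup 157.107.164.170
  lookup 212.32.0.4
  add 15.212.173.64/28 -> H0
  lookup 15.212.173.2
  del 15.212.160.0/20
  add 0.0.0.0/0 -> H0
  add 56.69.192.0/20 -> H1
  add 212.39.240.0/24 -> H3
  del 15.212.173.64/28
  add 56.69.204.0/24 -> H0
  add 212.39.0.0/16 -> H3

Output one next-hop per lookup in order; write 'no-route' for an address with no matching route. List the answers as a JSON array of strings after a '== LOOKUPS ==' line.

Apply in order:
  + 15.212.0.0/14 (H2) depth=14
  - 15.212.0.0/14 clear@14
  + 212.39.0.0/16 (H1) depth=16
  + 212.32.0.0/12 (H0) depth=12
  + 15.212.173.64/28 (H1) depth=28
  Q 212.39.0.159: descend 1101010000100111 ; hops seen [H0,H1] ; pick H1
  Q 212.39.0.0: descend 1101010000100111 ; hops seen [H0,H1] ; pick H1
  + 212.39.240.232/29 (H0) depth=29
  + 56.69.192.0/20 (H1) depth=20
  - 212.39.240.232/29 clear@29
  - 212.39.0.0/16 clear@16
  Q 15.212.173.64: descend 0000111111010100101011010100 ; hops seen [H1] ; pick H1
  Q 15.212.173.67: descend 0000111111010100101011010100 ; hops seen [H1] ; pick H1
  + 0.0.0.0/0 (H3) depth=0
  + 0.0.0.0/0 (H2) depth=0
  + 15.212.160.0/20 (H2) depth=20
  - 15.212.173.64/28 clear@28
  + 15.212.173.0/24 (H0) depth=24
  Q 212.32.0.10: descend 1101010000100 ; hops seen [H2,H0] ; pick H0
  + 56.69.204.38/32 (H3) depth=32
  - 56.69.192.0/20 clear@20
  Q 157.107.164.170: descend 1 ; hops seen [H2] ; pick H2
  Q 212.32.0.4: descend 1101010000100 ; hops seen [H2,H0] ; pick H0
  + 15.212.173.64/28 (H0) depth=28
  Q 15.212.173.2: descend 0000111111010100101011010 ; hops seen [H2,H2,H0] ; pick H0
  - 15.212.160.0/20 clear@20
  + 0.0.0.0/0 (H0) depth=0
  + 56.69.192.0/20 (H1) depth=20
  + 212.39.240.0/24 (H3) depth=24
  - 15.212.173.64/28 clear@28
  + 56.69.204.0/24 (H0) depth=24
  + 212.39.0.0/16 (H3) depth=16

== LOOKUPS ==
["H1","H1","H1","H1","H0","H2","H0","H0"]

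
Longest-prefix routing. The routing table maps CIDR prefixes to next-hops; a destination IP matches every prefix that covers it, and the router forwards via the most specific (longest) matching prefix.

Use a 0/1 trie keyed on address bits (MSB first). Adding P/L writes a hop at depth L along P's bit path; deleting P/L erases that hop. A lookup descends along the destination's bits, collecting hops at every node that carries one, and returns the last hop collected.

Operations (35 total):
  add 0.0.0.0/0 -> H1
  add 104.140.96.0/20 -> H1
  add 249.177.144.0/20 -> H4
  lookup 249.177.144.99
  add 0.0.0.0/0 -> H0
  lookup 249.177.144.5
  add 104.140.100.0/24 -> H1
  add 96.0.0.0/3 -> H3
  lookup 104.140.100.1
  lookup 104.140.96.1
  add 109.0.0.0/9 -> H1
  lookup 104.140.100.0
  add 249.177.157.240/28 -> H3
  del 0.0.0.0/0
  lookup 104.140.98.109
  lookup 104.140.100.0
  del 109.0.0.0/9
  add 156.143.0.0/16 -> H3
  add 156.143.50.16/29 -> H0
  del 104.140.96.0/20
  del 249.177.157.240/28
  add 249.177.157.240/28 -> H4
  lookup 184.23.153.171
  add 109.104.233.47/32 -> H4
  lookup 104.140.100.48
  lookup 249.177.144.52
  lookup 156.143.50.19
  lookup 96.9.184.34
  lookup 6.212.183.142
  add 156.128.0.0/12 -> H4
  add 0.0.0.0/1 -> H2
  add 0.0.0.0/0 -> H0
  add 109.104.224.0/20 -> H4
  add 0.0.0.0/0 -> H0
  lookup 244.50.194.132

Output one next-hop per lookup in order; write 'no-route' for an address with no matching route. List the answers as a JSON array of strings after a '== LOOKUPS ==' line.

Process each operation:
  add 0.0.0.0/0 -> H1 at depth 0
  add 104.140.96.0/20 -> H1 at depth 20
  add 249.177.144.0/20 -> H4 at depth 20
  ? 249.177.144.99  path d0:H1→d1:-→d2:-→d3:-→d4:-→d5:-→d6:-→d7:-→d8:-→d9:-→d10:-→d11:-→d12:-→d13:-→d14:-→d15:-→d16:-→d17:-→d18:-→d19:-→d20:H4  best=H4
  add 0.0.0.0/0 -> H0 at depth 0
  ? 249.177.144.5  path d0:H0→d1:-→d2:-→d3:-→d4:-→d5:-→d6:-→d7:-→d8:-→d9:-→d10:-→d11:-→d12:-→d13:-→d14:-→d15:-→d16:-→d17:-→d18:-→d19:-→d20:H4  best=H4
  add 104.140.100.0/24 -> H1 at depth 24
  add 96.0.0.0/3 -> H3 at depth 3
  ? 104.140.100.1  path d0:H0→d1:-→d2:-→d3:H3→d4:-→d5:-→d6:-→d7:-→d8:-→d9:-→d10:-→d11:-→d12:-→d13:-→d14:-→d15:-→d16:-→d17:-→d18:-→d19:-→d20:H1→d21:-→d22:-→d23:-→d24:H1  best=H1
  ? 104.140.96.1  path d0:H0→d1:-→d2:-→d3:H3→d4:-→d5:-→d6:-→d7:-→d8:-→d9:-→d10:-→d11:-→d12:-→d13:-→d14:-→d15:-→d16:-→d17:-→d18:-→d19:-→d20:H1→d21:-  best=H1
  add 109.0.0.0/9 -> H1 at depth 9
  ? 104.140.100.0  path d0:H0→d1:-→d2:-→d3:H3→d4:-→d5:-→d6:-→d7:-→d8:-→d9:-→d10:-→d11:-→d12:-→d13:-→d14:-→d15:-→d16:-→d17:-→d18:-→d19:-→d20:H1→d21:-→d22:-→d23:-→d24:H1  best=H1
  add 249.177.157.240/28 -> H3 at depth 28
  del 0.0.0.0/0 (clear depth 0)
  ? 104.140.98.109  path d0:-→d1:-→d2:-→d3:H3→d4:-→d5:-→d6:-→d7:-→d8:-→d9:-→d10:-→d11:-→d12:-→d13:-→d14:-→d15:-→d16:-→d17:-→d18:-→d19:-→d20:H1→d21:-  best=H1
  ? 104.140.100.0  path d0:-→d1:-→d2:-→d3:H3→d4:-→d5:-→d6:-→d7:-→d8:-→d9:-→d10:-→d11:-→d12:-→d13:-→d14:-→d15:-→d16:-→d17:-→d18:-→d19:-→d20:H1→d21:-→d22:-→d23:-→d24:H1  best=H1
  del 109.0.0.0/9 (clear depth 9)
  add 156.143.0.0/16 -> H3 at depth 16
  add 156.143.50.16/29 -> H0 at depth 29
  del 104.140.96.0/20 (clear depth 20)
  del 249.177.157.240/28 (clear depth 28)
  add 249.177.157.240/28 -> H4 at depth 28
  ? 184.23.153.171  path d0:-→d1:-→d2:-  best=no-route
  add 109.104.233.47/32 -> H4 at depth 32
  ? 104.140.100.48  path d0:-→d1:-→d2:-→d3:H3→d4:-→d5:-→d6:-→d7:-→d8:-→d9:-→d10:-→d11:-→d12:-→d13:-→d14:-→d15:-→d16:-→d17:-→d18:-→d19:-→d20:-→d21:-→d22:-→d23:-→d24:H1  best=H1
  ? 249.177.144.52  path d0:-→d1:-→d2:-→d3:-→d4:-→d5:-→d6:-→d7:-→d8:-→d9:-→d10:-→d11:-→d12:-→d13:-→d14:-→d15:-→d16:-→d17:-→d18:-→d19:-→d20:H4  best=H4
  ? 156.143.50.19  path d0:-→d1:-→d2:-→d3:-→d4:-→d5:-→d6:-→d7:-→d8:-→d9:-→d10:-→d11:-→d12:-→d13:-→d14:-→d15:-→d16:H3→d17:-→d18:-→d19:-→d20:-→d21:-→d22:-→d23:-→d24:-→d25:-→d26:-→d27:-→d28:-→d29:H0  best=H0
  ? 96.9.184.34  path d0:-→d1:-→d2:-→d3:H3→d4:-  best=H3
  ? 6.212.183.142  path d0:-→d1:-  best=no-route
  add 156.128.0.0/12 -> H4 at depth 12
  add 0.0.0.0/1 -> H2 at depth 1
  add 0.0.0.0/0 -> H0 at depth 0
  add 109.104.224.0/20 -> H4 at depth 20
  add 0.0.0.0/0 -> H0 at depth 0
  ? 244.50.194.132  path d0:H0→d1:-→d2:-→d3:-→d4:-  best=H0

== LOOKUPS ==
["H4","H4","H1","H1","H1","H1","H1","no-route","H1","H4","H0","H3","no-route","H0"]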